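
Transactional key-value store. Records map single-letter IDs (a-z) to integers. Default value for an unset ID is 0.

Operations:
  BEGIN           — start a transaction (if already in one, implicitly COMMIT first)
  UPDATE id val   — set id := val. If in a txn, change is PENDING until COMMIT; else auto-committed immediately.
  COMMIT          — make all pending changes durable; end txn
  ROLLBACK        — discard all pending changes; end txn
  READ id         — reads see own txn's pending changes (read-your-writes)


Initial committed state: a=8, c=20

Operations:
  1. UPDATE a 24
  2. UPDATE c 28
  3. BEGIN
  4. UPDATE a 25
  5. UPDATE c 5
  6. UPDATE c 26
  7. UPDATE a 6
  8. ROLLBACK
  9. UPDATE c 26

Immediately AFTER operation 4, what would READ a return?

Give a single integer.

Answer: 25

Derivation:
Initial committed: {a=8, c=20}
Op 1: UPDATE a=24 (auto-commit; committed a=24)
Op 2: UPDATE c=28 (auto-commit; committed c=28)
Op 3: BEGIN: in_txn=True, pending={}
Op 4: UPDATE a=25 (pending; pending now {a=25})
After op 4: visible(a) = 25 (pending={a=25}, committed={a=24, c=28})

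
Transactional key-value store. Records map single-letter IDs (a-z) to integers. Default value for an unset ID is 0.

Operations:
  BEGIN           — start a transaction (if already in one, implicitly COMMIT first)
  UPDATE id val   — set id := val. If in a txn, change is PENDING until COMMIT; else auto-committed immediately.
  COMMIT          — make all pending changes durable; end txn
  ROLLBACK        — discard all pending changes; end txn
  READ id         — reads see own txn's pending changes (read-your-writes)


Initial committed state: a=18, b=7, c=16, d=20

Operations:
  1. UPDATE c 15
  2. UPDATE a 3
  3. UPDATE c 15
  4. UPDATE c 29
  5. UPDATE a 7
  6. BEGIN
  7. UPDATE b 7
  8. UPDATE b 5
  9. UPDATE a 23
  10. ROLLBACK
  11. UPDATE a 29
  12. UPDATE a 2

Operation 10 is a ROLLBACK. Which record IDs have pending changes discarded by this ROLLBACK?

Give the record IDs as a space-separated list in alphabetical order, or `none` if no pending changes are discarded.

Initial committed: {a=18, b=7, c=16, d=20}
Op 1: UPDATE c=15 (auto-commit; committed c=15)
Op 2: UPDATE a=3 (auto-commit; committed a=3)
Op 3: UPDATE c=15 (auto-commit; committed c=15)
Op 4: UPDATE c=29 (auto-commit; committed c=29)
Op 5: UPDATE a=7 (auto-commit; committed a=7)
Op 6: BEGIN: in_txn=True, pending={}
Op 7: UPDATE b=7 (pending; pending now {b=7})
Op 8: UPDATE b=5 (pending; pending now {b=5})
Op 9: UPDATE a=23 (pending; pending now {a=23, b=5})
Op 10: ROLLBACK: discarded pending ['a', 'b']; in_txn=False
Op 11: UPDATE a=29 (auto-commit; committed a=29)
Op 12: UPDATE a=2 (auto-commit; committed a=2)
ROLLBACK at op 10 discards: ['a', 'b']

Answer: a b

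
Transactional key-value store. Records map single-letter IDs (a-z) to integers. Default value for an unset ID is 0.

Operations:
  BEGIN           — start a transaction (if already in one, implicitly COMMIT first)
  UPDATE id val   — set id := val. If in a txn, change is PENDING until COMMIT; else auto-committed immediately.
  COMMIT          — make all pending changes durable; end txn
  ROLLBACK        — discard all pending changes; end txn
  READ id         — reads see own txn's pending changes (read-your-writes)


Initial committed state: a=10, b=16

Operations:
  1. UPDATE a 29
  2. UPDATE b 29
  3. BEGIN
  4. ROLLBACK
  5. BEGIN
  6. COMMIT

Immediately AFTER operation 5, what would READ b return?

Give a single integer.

Answer: 29

Derivation:
Initial committed: {a=10, b=16}
Op 1: UPDATE a=29 (auto-commit; committed a=29)
Op 2: UPDATE b=29 (auto-commit; committed b=29)
Op 3: BEGIN: in_txn=True, pending={}
Op 4: ROLLBACK: discarded pending []; in_txn=False
Op 5: BEGIN: in_txn=True, pending={}
After op 5: visible(b) = 29 (pending={}, committed={a=29, b=29})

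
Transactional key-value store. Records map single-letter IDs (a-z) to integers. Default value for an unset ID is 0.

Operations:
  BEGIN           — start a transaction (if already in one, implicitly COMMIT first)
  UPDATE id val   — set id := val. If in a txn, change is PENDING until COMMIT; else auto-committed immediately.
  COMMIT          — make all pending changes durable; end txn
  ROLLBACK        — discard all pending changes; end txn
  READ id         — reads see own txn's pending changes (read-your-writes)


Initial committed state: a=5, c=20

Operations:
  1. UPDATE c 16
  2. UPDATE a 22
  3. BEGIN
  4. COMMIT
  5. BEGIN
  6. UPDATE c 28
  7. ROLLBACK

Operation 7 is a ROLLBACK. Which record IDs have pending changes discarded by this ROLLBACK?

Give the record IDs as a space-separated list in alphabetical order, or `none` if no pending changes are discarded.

Answer: c

Derivation:
Initial committed: {a=5, c=20}
Op 1: UPDATE c=16 (auto-commit; committed c=16)
Op 2: UPDATE a=22 (auto-commit; committed a=22)
Op 3: BEGIN: in_txn=True, pending={}
Op 4: COMMIT: merged [] into committed; committed now {a=22, c=16}
Op 5: BEGIN: in_txn=True, pending={}
Op 6: UPDATE c=28 (pending; pending now {c=28})
Op 7: ROLLBACK: discarded pending ['c']; in_txn=False
ROLLBACK at op 7 discards: ['c']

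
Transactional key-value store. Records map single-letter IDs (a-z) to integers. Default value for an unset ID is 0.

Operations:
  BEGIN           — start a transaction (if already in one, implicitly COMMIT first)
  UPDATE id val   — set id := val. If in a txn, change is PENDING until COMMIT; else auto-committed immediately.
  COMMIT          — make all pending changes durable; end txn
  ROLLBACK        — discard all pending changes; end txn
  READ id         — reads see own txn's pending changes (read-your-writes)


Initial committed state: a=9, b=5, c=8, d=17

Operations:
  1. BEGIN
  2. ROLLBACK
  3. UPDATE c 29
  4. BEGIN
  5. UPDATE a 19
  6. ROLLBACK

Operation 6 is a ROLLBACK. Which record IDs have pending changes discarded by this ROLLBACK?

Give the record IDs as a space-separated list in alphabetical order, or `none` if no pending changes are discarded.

Answer: a

Derivation:
Initial committed: {a=9, b=5, c=8, d=17}
Op 1: BEGIN: in_txn=True, pending={}
Op 2: ROLLBACK: discarded pending []; in_txn=False
Op 3: UPDATE c=29 (auto-commit; committed c=29)
Op 4: BEGIN: in_txn=True, pending={}
Op 5: UPDATE a=19 (pending; pending now {a=19})
Op 6: ROLLBACK: discarded pending ['a']; in_txn=False
ROLLBACK at op 6 discards: ['a']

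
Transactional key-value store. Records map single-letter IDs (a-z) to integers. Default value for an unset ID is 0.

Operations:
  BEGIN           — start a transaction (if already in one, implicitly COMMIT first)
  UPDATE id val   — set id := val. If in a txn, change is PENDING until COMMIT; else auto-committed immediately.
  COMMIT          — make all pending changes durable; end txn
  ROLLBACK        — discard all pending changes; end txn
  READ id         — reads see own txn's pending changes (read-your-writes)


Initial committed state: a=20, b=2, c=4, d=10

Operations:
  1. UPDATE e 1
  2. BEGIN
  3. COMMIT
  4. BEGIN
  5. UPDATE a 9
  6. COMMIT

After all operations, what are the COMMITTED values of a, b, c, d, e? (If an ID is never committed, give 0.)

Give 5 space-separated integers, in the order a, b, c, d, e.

Answer: 9 2 4 10 1

Derivation:
Initial committed: {a=20, b=2, c=4, d=10}
Op 1: UPDATE e=1 (auto-commit; committed e=1)
Op 2: BEGIN: in_txn=True, pending={}
Op 3: COMMIT: merged [] into committed; committed now {a=20, b=2, c=4, d=10, e=1}
Op 4: BEGIN: in_txn=True, pending={}
Op 5: UPDATE a=9 (pending; pending now {a=9})
Op 6: COMMIT: merged ['a'] into committed; committed now {a=9, b=2, c=4, d=10, e=1}
Final committed: {a=9, b=2, c=4, d=10, e=1}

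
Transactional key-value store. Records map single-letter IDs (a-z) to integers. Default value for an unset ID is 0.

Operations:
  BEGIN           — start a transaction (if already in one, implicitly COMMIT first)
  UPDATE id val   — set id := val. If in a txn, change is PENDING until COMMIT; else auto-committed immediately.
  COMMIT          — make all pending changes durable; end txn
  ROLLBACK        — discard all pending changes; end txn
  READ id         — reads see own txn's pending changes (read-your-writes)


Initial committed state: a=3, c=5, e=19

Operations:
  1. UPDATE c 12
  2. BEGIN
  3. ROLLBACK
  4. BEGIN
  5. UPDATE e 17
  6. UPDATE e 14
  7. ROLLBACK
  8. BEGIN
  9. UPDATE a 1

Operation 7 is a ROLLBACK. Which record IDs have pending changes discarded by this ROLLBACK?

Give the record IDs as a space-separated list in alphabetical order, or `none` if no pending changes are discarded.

Answer: e

Derivation:
Initial committed: {a=3, c=5, e=19}
Op 1: UPDATE c=12 (auto-commit; committed c=12)
Op 2: BEGIN: in_txn=True, pending={}
Op 3: ROLLBACK: discarded pending []; in_txn=False
Op 4: BEGIN: in_txn=True, pending={}
Op 5: UPDATE e=17 (pending; pending now {e=17})
Op 6: UPDATE e=14 (pending; pending now {e=14})
Op 7: ROLLBACK: discarded pending ['e']; in_txn=False
Op 8: BEGIN: in_txn=True, pending={}
Op 9: UPDATE a=1 (pending; pending now {a=1})
ROLLBACK at op 7 discards: ['e']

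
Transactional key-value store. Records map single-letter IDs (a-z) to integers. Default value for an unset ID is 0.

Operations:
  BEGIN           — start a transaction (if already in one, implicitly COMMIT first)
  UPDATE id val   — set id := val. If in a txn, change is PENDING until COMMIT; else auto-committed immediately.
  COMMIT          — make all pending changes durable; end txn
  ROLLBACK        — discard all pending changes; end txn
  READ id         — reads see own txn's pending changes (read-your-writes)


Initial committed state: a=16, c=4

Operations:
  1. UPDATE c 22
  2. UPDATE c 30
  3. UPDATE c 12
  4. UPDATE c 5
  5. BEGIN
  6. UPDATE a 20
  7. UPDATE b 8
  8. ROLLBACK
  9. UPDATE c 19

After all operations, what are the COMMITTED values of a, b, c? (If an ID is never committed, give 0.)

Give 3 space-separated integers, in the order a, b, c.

Initial committed: {a=16, c=4}
Op 1: UPDATE c=22 (auto-commit; committed c=22)
Op 2: UPDATE c=30 (auto-commit; committed c=30)
Op 3: UPDATE c=12 (auto-commit; committed c=12)
Op 4: UPDATE c=5 (auto-commit; committed c=5)
Op 5: BEGIN: in_txn=True, pending={}
Op 6: UPDATE a=20 (pending; pending now {a=20})
Op 7: UPDATE b=8 (pending; pending now {a=20, b=8})
Op 8: ROLLBACK: discarded pending ['a', 'b']; in_txn=False
Op 9: UPDATE c=19 (auto-commit; committed c=19)
Final committed: {a=16, c=19}

Answer: 16 0 19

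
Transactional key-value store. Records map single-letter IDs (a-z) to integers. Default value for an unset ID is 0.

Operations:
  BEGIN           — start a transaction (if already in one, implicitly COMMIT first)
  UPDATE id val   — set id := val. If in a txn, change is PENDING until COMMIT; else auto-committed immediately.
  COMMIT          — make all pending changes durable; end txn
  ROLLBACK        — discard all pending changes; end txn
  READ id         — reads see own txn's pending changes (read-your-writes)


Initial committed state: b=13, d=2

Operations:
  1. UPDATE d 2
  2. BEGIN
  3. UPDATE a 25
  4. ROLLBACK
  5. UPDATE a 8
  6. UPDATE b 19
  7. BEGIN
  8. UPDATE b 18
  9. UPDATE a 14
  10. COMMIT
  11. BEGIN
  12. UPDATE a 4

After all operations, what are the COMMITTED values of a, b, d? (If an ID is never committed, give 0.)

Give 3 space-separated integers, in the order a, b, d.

Initial committed: {b=13, d=2}
Op 1: UPDATE d=2 (auto-commit; committed d=2)
Op 2: BEGIN: in_txn=True, pending={}
Op 3: UPDATE a=25 (pending; pending now {a=25})
Op 4: ROLLBACK: discarded pending ['a']; in_txn=False
Op 5: UPDATE a=8 (auto-commit; committed a=8)
Op 6: UPDATE b=19 (auto-commit; committed b=19)
Op 7: BEGIN: in_txn=True, pending={}
Op 8: UPDATE b=18 (pending; pending now {b=18})
Op 9: UPDATE a=14 (pending; pending now {a=14, b=18})
Op 10: COMMIT: merged ['a', 'b'] into committed; committed now {a=14, b=18, d=2}
Op 11: BEGIN: in_txn=True, pending={}
Op 12: UPDATE a=4 (pending; pending now {a=4})
Final committed: {a=14, b=18, d=2}

Answer: 14 18 2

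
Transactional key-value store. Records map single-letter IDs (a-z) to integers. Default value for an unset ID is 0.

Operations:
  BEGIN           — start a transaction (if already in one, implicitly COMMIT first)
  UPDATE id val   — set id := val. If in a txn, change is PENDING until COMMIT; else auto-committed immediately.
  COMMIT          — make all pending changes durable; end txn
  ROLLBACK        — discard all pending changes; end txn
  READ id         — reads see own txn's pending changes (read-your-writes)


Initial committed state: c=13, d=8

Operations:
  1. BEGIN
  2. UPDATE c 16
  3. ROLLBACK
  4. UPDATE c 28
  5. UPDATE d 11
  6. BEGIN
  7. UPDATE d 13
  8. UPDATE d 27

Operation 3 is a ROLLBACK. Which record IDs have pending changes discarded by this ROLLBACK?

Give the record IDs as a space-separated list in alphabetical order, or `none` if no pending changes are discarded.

Initial committed: {c=13, d=8}
Op 1: BEGIN: in_txn=True, pending={}
Op 2: UPDATE c=16 (pending; pending now {c=16})
Op 3: ROLLBACK: discarded pending ['c']; in_txn=False
Op 4: UPDATE c=28 (auto-commit; committed c=28)
Op 5: UPDATE d=11 (auto-commit; committed d=11)
Op 6: BEGIN: in_txn=True, pending={}
Op 7: UPDATE d=13 (pending; pending now {d=13})
Op 8: UPDATE d=27 (pending; pending now {d=27})
ROLLBACK at op 3 discards: ['c']

Answer: c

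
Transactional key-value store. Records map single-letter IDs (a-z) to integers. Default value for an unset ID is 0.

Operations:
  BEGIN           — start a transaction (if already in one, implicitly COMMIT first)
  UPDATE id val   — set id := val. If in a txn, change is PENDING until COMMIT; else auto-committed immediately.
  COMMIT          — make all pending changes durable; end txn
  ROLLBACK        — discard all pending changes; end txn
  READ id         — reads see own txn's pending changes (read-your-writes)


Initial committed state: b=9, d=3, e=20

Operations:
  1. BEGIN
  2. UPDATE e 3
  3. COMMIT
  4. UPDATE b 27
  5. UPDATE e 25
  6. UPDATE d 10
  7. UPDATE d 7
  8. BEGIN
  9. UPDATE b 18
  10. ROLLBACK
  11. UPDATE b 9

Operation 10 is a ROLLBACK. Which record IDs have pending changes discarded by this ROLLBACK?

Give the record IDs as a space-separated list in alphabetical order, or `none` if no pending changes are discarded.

Initial committed: {b=9, d=3, e=20}
Op 1: BEGIN: in_txn=True, pending={}
Op 2: UPDATE e=3 (pending; pending now {e=3})
Op 3: COMMIT: merged ['e'] into committed; committed now {b=9, d=3, e=3}
Op 4: UPDATE b=27 (auto-commit; committed b=27)
Op 5: UPDATE e=25 (auto-commit; committed e=25)
Op 6: UPDATE d=10 (auto-commit; committed d=10)
Op 7: UPDATE d=7 (auto-commit; committed d=7)
Op 8: BEGIN: in_txn=True, pending={}
Op 9: UPDATE b=18 (pending; pending now {b=18})
Op 10: ROLLBACK: discarded pending ['b']; in_txn=False
Op 11: UPDATE b=9 (auto-commit; committed b=9)
ROLLBACK at op 10 discards: ['b']

Answer: b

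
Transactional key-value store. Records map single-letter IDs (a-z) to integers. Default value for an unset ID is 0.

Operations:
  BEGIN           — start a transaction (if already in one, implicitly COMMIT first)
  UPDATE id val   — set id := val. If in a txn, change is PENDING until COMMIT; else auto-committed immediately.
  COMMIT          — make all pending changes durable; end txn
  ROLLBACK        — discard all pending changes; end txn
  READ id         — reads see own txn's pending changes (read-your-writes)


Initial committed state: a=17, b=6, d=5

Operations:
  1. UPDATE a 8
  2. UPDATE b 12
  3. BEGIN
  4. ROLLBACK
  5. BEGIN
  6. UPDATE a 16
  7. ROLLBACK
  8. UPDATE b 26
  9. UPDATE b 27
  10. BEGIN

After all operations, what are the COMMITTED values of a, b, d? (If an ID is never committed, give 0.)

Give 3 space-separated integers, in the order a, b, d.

Answer: 8 27 5

Derivation:
Initial committed: {a=17, b=6, d=5}
Op 1: UPDATE a=8 (auto-commit; committed a=8)
Op 2: UPDATE b=12 (auto-commit; committed b=12)
Op 3: BEGIN: in_txn=True, pending={}
Op 4: ROLLBACK: discarded pending []; in_txn=False
Op 5: BEGIN: in_txn=True, pending={}
Op 6: UPDATE a=16 (pending; pending now {a=16})
Op 7: ROLLBACK: discarded pending ['a']; in_txn=False
Op 8: UPDATE b=26 (auto-commit; committed b=26)
Op 9: UPDATE b=27 (auto-commit; committed b=27)
Op 10: BEGIN: in_txn=True, pending={}
Final committed: {a=8, b=27, d=5}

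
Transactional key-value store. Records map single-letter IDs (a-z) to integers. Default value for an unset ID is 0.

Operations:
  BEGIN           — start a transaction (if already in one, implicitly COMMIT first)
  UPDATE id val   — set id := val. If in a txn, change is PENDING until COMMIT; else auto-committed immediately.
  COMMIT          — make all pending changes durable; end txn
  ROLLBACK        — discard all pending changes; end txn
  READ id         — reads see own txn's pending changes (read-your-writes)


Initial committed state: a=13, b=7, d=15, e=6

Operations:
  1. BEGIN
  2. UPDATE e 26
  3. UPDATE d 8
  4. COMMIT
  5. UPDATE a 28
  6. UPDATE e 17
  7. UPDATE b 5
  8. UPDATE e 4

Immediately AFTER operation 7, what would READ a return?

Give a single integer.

Answer: 28

Derivation:
Initial committed: {a=13, b=7, d=15, e=6}
Op 1: BEGIN: in_txn=True, pending={}
Op 2: UPDATE e=26 (pending; pending now {e=26})
Op 3: UPDATE d=8 (pending; pending now {d=8, e=26})
Op 4: COMMIT: merged ['d', 'e'] into committed; committed now {a=13, b=7, d=8, e=26}
Op 5: UPDATE a=28 (auto-commit; committed a=28)
Op 6: UPDATE e=17 (auto-commit; committed e=17)
Op 7: UPDATE b=5 (auto-commit; committed b=5)
After op 7: visible(a) = 28 (pending={}, committed={a=28, b=5, d=8, e=17})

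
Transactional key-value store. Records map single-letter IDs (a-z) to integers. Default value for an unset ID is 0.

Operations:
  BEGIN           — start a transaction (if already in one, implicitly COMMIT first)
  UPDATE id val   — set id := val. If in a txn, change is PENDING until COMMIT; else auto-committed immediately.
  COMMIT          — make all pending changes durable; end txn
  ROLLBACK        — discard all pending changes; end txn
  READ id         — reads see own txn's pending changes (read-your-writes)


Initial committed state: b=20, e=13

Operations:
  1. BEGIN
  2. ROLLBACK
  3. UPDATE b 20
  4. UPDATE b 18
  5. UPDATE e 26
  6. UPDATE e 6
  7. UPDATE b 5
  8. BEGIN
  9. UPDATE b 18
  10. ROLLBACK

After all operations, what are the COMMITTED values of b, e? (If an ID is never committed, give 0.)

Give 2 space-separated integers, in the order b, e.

Answer: 5 6

Derivation:
Initial committed: {b=20, e=13}
Op 1: BEGIN: in_txn=True, pending={}
Op 2: ROLLBACK: discarded pending []; in_txn=False
Op 3: UPDATE b=20 (auto-commit; committed b=20)
Op 4: UPDATE b=18 (auto-commit; committed b=18)
Op 5: UPDATE e=26 (auto-commit; committed e=26)
Op 6: UPDATE e=6 (auto-commit; committed e=6)
Op 7: UPDATE b=5 (auto-commit; committed b=5)
Op 8: BEGIN: in_txn=True, pending={}
Op 9: UPDATE b=18 (pending; pending now {b=18})
Op 10: ROLLBACK: discarded pending ['b']; in_txn=False
Final committed: {b=5, e=6}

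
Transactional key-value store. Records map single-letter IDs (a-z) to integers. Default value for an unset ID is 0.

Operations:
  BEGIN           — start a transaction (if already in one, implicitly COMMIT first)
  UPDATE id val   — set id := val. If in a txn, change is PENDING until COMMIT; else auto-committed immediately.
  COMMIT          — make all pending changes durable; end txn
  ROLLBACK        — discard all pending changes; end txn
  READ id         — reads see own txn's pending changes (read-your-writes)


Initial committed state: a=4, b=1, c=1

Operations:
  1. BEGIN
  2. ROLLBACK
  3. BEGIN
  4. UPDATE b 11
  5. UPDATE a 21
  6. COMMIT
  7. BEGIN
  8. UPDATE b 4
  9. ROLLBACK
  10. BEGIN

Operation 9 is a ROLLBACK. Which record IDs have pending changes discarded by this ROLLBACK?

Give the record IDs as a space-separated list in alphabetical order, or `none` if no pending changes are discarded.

Answer: b

Derivation:
Initial committed: {a=4, b=1, c=1}
Op 1: BEGIN: in_txn=True, pending={}
Op 2: ROLLBACK: discarded pending []; in_txn=False
Op 3: BEGIN: in_txn=True, pending={}
Op 4: UPDATE b=11 (pending; pending now {b=11})
Op 5: UPDATE a=21 (pending; pending now {a=21, b=11})
Op 6: COMMIT: merged ['a', 'b'] into committed; committed now {a=21, b=11, c=1}
Op 7: BEGIN: in_txn=True, pending={}
Op 8: UPDATE b=4 (pending; pending now {b=4})
Op 9: ROLLBACK: discarded pending ['b']; in_txn=False
Op 10: BEGIN: in_txn=True, pending={}
ROLLBACK at op 9 discards: ['b']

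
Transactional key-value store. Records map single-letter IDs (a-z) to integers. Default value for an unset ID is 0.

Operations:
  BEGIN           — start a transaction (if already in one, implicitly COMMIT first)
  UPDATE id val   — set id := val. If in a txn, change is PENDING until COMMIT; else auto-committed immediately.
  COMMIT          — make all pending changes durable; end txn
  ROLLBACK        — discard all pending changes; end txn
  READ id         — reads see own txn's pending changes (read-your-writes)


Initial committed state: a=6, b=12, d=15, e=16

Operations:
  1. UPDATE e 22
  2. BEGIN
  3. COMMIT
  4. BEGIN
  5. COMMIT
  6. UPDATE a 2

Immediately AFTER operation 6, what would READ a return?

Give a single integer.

Initial committed: {a=6, b=12, d=15, e=16}
Op 1: UPDATE e=22 (auto-commit; committed e=22)
Op 2: BEGIN: in_txn=True, pending={}
Op 3: COMMIT: merged [] into committed; committed now {a=6, b=12, d=15, e=22}
Op 4: BEGIN: in_txn=True, pending={}
Op 5: COMMIT: merged [] into committed; committed now {a=6, b=12, d=15, e=22}
Op 6: UPDATE a=2 (auto-commit; committed a=2)
After op 6: visible(a) = 2 (pending={}, committed={a=2, b=12, d=15, e=22})

Answer: 2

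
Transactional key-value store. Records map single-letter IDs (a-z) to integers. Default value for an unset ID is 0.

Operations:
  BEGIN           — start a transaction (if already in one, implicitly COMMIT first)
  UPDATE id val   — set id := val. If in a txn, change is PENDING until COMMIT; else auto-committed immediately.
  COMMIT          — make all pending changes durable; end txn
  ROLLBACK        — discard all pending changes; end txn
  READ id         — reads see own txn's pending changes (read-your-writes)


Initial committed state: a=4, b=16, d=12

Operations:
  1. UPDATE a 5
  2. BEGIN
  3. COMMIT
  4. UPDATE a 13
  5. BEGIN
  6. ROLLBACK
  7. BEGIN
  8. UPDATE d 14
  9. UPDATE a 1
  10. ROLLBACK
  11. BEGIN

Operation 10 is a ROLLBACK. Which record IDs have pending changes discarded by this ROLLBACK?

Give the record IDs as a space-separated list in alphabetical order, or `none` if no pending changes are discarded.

Initial committed: {a=4, b=16, d=12}
Op 1: UPDATE a=5 (auto-commit; committed a=5)
Op 2: BEGIN: in_txn=True, pending={}
Op 3: COMMIT: merged [] into committed; committed now {a=5, b=16, d=12}
Op 4: UPDATE a=13 (auto-commit; committed a=13)
Op 5: BEGIN: in_txn=True, pending={}
Op 6: ROLLBACK: discarded pending []; in_txn=False
Op 7: BEGIN: in_txn=True, pending={}
Op 8: UPDATE d=14 (pending; pending now {d=14})
Op 9: UPDATE a=1 (pending; pending now {a=1, d=14})
Op 10: ROLLBACK: discarded pending ['a', 'd']; in_txn=False
Op 11: BEGIN: in_txn=True, pending={}
ROLLBACK at op 10 discards: ['a', 'd']

Answer: a d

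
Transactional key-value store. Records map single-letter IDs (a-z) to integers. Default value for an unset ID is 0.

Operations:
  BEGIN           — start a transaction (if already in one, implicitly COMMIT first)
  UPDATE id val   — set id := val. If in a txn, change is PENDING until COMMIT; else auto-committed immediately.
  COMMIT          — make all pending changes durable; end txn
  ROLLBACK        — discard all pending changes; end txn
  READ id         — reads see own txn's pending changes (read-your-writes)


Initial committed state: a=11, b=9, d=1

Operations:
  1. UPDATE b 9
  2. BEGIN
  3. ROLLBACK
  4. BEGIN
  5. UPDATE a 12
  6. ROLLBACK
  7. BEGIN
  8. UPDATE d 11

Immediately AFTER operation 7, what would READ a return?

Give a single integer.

Answer: 11

Derivation:
Initial committed: {a=11, b=9, d=1}
Op 1: UPDATE b=9 (auto-commit; committed b=9)
Op 2: BEGIN: in_txn=True, pending={}
Op 3: ROLLBACK: discarded pending []; in_txn=False
Op 4: BEGIN: in_txn=True, pending={}
Op 5: UPDATE a=12 (pending; pending now {a=12})
Op 6: ROLLBACK: discarded pending ['a']; in_txn=False
Op 7: BEGIN: in_txn=True, pending={}
After op 7: visible(a) = 11 (pending={}, committed={a=11, b=9, d=1})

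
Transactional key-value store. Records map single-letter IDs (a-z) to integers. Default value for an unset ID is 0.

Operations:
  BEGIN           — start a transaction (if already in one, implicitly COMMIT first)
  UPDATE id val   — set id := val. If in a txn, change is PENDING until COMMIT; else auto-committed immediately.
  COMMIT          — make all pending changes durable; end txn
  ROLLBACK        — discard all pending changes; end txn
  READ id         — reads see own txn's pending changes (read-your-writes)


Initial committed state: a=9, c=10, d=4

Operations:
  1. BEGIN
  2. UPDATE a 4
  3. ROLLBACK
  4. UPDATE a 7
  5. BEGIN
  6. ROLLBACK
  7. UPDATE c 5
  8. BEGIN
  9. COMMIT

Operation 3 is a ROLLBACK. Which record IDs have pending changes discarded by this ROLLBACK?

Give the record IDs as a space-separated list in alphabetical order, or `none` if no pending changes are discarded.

Initial committed: {a=9, c=10, d=4}
Op 1: BEGIN: in_txn=True, pending={}
Op 2: UPDATE a=4 (pending; pending now {a=4})
Op 3: ROLLBACK: discarded pending ['a']; in_txn=False
Op 4: UPDATE a=7 (auto-commit; committed a=7)
Op 5: BEGIN: in_txn=True, pending={}
Op 6: ROLLBACK: discarded pending []; in_txn=False
Op 7: UPDATE c=5 (auto-commit; committed c=5)
Op 8: BEGIN: in_txn=True, pending={}
Op 9: COMMIT: merged [] into committed; committed now {a=7, c=5, d=4}
ROLLBACK at op 3 discards: ['a']

Answer: a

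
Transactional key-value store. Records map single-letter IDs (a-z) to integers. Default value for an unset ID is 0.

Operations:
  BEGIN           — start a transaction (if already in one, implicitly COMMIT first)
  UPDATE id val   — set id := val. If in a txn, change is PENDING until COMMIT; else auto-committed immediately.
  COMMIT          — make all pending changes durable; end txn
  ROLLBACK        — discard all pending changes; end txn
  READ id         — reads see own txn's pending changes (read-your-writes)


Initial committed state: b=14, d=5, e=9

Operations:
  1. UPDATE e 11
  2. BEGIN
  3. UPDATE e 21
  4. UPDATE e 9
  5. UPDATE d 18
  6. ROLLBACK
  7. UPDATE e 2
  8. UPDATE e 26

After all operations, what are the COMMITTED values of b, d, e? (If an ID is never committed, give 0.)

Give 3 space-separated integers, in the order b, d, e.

Initial committed: {b=14, d=5, e=9}
Op 1: UPDATE e=11 (auto-commit; committed e=11)
Op 2: BEGIN: in_txn=True, pending={}
Op 3: UPDATE e=21 (pending; pending now {e=21})
Op 4: UPDATE e=9 (pending; pending now {e=9})
Op 5: UPDATE d=18 (pending; pending now {d=18, e=9})
Op 6: ROLLBACK: discarded pending ['d', 'e']; in_txn=False
Op 7: UPDATE e=2 (auto-commit; committed e=2)
Op 8: UPDATE e=26 (auto-commit; committed e=26)
Final committed: {b=14, d=5, e=26}

Answer: 14 5 26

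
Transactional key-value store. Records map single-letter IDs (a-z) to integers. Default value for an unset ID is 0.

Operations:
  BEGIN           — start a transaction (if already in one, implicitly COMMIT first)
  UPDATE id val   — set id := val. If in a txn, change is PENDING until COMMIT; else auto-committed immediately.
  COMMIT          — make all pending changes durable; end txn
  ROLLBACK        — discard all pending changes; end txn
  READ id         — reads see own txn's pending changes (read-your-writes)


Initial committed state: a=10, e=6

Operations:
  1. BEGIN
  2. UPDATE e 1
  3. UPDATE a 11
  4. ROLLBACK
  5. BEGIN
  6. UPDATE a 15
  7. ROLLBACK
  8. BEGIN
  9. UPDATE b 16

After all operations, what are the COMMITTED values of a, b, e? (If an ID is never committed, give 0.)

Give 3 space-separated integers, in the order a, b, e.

Answer: 10 0 6

Derivation:
Initial committed: {a=10, e=6}
Op 1: BEGIN: in_txn=True, pending={}
Op 2: UPDATE e=1 (pending; pending now {e=1})
Op 3: UPDATE a=11 (pending; pending now {a=11, e=1})
Op 4: ROLLBACK: discarded pending ['a', 'e']; in_txn=False
Op 5: BEGIN: in_txn=True, pending={}
Op 6: UPDATE a=15 (pending; pending now {a=15})
Op 7: ROLLBACK: discarded pending ['a']; in_txn=False
Op 8: BEGIN: in_txn=True, pending={}
Op 9: UPDATE b=16 (pending; pending now {b=16})
Final committed: {a=10, e=6}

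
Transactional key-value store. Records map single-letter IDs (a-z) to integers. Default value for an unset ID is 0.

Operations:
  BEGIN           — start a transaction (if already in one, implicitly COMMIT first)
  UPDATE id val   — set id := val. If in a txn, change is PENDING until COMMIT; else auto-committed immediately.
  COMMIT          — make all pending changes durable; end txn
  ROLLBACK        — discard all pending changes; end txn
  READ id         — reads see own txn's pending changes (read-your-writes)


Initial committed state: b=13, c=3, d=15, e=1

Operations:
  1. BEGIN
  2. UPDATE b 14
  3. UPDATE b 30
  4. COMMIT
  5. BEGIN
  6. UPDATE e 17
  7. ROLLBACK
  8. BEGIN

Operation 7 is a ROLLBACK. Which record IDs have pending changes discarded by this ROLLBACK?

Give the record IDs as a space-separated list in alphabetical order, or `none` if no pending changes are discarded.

Answer: e

Derivation:
Initial committed: {b=13, c=3, d=15, e=1}
Op 1: BEGIN: in_txn=True, pending={}
Op 2: UPDATE b=14 (pending; pending now {b=14})
Op 3: UPDATE b=30 (pending; pending now {b=30})
Op 4: COMMIT: merged ['b'] into committed; committed now {b=30, c=3, d=15, e=1}
Op 5: BEGIN: in_txn=True, pending={}
Op 6: UPDATE e=17 (pending; pending now {e=17})
Op 7: ROLLBACK: discarded pending ['e']; in_txn=False
Op 8: BEGIN: in_txn=True, pending={}
ROLLBACK at op 7 discards: ['e']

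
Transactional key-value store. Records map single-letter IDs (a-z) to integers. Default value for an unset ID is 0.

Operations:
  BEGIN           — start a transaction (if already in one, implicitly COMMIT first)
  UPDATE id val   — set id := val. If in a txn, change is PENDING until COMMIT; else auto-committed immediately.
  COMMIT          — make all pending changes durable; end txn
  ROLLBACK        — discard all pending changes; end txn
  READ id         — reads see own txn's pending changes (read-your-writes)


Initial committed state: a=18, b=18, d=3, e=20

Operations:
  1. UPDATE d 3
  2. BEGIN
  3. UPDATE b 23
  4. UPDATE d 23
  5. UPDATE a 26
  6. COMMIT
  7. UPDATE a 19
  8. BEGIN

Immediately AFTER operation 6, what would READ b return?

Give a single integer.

Answer: 23

Derivation:
Initial committed: {a=18, b=18, d=3, e=20}
Op 1: UPDATE d=3 (auto-commit; committed d=3)
Op 2: BEGIN: in_txn=True, pending={}
Op 3: UPDATE b=23 (pending; pending now {b=23})
Op 4: UPDATE d=23 (pending; pending now {b=23, d=23})
Op 5: UPDATE a=26 (pending; pending now {a=26, b=23, d=23})
Op 6: COMMIT: merged ['a', 'b', 'd'] into committed; committed now {a=26, b=23, d=23, e=20}
After op 6: visible(b) = 23 (pending={}, committed={a=26, b=23, d=23, e=20})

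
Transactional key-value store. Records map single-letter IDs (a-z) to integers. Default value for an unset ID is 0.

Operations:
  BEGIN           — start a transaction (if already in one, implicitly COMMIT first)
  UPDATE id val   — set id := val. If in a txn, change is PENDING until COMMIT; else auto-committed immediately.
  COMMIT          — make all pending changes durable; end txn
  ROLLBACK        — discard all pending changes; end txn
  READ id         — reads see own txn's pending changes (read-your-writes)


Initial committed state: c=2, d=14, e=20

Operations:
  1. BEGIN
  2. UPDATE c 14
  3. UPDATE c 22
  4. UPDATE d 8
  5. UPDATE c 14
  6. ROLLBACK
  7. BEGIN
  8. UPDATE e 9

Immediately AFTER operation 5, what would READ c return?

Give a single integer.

Answer: 14

Derivation:
Initial committed: {c=2, d=14, e=20}
Op 1: BEGIN: in_txn=True, pending={}
Op 2: UPDATE c=14 (pending; pending now {c=14})
Op 3: UPDATE c=22 (pending; pending now {c=22})
Op 4: UPDATE d=8 (pending; pending now {c=22, d=8})
Op 5: UPDATE c=14 (pending; pending now {c=14, d=8})
After op 5: visible(c) = 14 (pending={c=14, d=8}, committed={c=2, d=14, e=20})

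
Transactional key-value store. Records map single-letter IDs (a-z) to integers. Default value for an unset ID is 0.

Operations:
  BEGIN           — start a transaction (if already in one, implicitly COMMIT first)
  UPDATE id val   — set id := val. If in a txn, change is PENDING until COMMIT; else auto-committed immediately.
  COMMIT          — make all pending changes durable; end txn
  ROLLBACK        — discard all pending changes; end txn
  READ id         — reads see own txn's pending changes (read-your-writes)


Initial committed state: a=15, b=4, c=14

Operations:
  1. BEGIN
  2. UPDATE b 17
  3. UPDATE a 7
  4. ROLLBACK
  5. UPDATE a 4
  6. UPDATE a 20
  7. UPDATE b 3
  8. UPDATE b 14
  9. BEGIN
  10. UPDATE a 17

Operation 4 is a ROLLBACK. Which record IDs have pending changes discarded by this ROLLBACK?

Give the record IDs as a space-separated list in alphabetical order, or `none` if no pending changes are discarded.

Initial committed: {a=15, b=4, c=14}
Op 1: BEGIN: in_txn=True, pending={}
Op 2: UPDATE b=17 (pending; pending now {b=17})
Op 3: UPDATE a=7 (pending; pending now {a=7, b=17})
Op 4: ROLLBACK: discarded pending ['a', 'b']; in_txn=False
Op 5: UPDATE a=4 (auto-commit; committed a=4)
Op 6: UPDATE a=20 (auto-commit; committed a=20)
Op 7: UPDATE b=3 (auto-commit; committed b=3)
Op 8: UPDATE b=14 (auto-commit; committed b=14)
Op 9: BEGIN: in_txn=True, pending={}
Op 10: UPDATE a=17 (pending; pending now {a=17})
ROLLBACK at op 4 discards: ['a', 'b']

Answer: a b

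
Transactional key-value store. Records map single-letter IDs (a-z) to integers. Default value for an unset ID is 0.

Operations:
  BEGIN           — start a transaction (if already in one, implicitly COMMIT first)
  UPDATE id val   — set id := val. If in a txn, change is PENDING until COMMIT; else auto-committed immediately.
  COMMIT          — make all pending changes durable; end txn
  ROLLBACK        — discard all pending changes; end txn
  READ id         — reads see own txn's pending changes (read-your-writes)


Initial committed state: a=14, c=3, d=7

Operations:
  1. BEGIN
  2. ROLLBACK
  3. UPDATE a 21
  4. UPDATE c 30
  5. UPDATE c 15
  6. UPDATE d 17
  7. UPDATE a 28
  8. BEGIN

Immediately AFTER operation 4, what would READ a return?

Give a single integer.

Initial committed: {a=14, c=3, d=7}
Op 1: BEGIN: in_txn=True, pending={}
Op 2: ROLLBACK: discarded pending []; in_txn=False
Op 3: UPDATE a=21 (auto-commit; committed a=21)
Op 4: UPDATE c=30 (auto-commit; committed c=30)
After op 4: visible(a) = 21 (pending={}, committed={a=21, c=30, d=7})

Answer: 21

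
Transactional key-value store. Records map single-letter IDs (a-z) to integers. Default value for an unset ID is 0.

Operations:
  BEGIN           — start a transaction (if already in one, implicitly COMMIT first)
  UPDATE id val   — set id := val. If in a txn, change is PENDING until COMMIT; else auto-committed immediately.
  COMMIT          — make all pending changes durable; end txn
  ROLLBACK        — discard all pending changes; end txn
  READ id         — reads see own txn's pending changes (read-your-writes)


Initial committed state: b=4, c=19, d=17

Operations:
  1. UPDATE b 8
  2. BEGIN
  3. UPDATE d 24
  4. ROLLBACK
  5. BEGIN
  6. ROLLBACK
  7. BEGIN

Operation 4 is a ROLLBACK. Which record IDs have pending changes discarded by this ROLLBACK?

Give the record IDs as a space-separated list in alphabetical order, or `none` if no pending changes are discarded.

Initial committed: {b=4, c=19, d=17}
Op 1: UPDATE b=8 (auto-commit; committed b=8)
Op 2: BEGIN: in_txn=True, pending={}
Op 3: UPDATE d=24 (pending; pending now {d=24})
Op 4: ROLLBACK: discarded pending ['d']; in_txn=False
Op 5: BEGIN: in_txn=True, pending={}
Op 6: ROLLBACK: discarded pending []; in_txn=False
Op 7: BEGIN: in_txn=True, pending={}
ROLLBACK at op 4 discards: ['d']

Answer: d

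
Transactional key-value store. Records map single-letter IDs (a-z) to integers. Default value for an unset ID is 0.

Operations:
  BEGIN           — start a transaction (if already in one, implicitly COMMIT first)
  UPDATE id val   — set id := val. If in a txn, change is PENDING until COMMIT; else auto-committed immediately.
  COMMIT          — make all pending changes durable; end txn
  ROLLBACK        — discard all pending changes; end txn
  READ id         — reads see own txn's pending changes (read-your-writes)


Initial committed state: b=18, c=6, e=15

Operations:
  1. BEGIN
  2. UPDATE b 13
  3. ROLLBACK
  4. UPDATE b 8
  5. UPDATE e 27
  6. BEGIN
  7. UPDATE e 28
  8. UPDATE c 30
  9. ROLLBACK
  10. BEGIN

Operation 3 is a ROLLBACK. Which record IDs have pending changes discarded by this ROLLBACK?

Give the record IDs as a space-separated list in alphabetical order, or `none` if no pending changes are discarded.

Initial committed: {b=18, c=6, e=15}
Op 1: BEGIN: in_txn=True, pending={}
Op 2: UPDATE b=13 (pending; pending now {b=13})
Op 3: ROLLBACK: discarded pending ['b']; in_txn=False
Op 4: UPDATE b=8 (auto-commit; committed b=8)
Op 5: UPDATE e=27 (auto-commit; committed e=27)
Op 6: BEGIN: in_txn=True, pending={}
Op 7: UPDATE e=28 (pending; pending now {e=28})
Op 8: UPDATE c=30 (pending; pending now {c=30, e=28})
Op 9: ROLLBACK: discarded pending ['c', 'e']; in_txn=False
Op 10: BEGIN: in_txn=True, pending={}
ROLLBACK at op 3 discards: ['b']

Answer: b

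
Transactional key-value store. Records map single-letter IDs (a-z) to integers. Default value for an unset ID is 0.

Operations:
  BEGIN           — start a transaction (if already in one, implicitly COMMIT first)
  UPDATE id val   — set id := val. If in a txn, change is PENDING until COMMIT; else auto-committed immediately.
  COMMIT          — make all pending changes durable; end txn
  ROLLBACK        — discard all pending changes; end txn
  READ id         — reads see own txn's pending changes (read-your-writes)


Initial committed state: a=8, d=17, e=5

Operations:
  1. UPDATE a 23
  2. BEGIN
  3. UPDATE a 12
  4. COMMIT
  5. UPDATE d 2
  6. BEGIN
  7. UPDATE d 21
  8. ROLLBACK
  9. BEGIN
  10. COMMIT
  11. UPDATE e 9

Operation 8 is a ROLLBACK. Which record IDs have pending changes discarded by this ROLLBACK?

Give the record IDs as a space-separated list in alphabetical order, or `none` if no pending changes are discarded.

Initial committed: {a=8, d=17, e=5}
Op 1: UPDATE a=23 (auto-commit; committed a=23)
Op 2: BEGIN: in_txn=True, pending={}
Op 3: UPDATE a=12 (pending; pending now {a=12})
Op 4: COMMIT: merged ['a'] into committed; committed now {a=12, d=17, e=5}
Op 5: UPDATE d=2 (auto-commit; committed d=2)
Op 6: BEGIN: in_txn=True, pending={}
Op 7: UPDATE d=21 (pending; pending now {d=21})
Op 8: ROLLBACK: discarded pending ['d']; in_txn=False
Op 9: BEGIN: in_txn=True, pending={}
Op 10: COMMIT: merged [] into committed; committed now {a=12, d=2, e=5}
Op 11: UPDATE e=9 (auto-commit; committed e=9)
ROLLBACK at op 8 discards: ['d']

Answer: d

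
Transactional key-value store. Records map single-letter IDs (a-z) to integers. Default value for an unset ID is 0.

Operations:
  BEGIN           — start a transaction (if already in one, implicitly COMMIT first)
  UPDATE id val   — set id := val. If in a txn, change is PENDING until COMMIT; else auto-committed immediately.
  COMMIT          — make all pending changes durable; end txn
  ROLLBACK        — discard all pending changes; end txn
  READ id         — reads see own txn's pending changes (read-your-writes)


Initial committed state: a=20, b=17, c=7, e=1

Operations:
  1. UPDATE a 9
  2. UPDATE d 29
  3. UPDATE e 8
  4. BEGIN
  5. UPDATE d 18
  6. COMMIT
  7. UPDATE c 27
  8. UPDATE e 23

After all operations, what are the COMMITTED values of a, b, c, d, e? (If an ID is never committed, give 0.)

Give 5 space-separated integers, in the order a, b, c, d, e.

Answer: 9 17 27 18 23

Derivation:
Initial committed: {a=20, b=17, c=7, e=1}
Op 1: UPDATE a=9 (auto-commit; committed a=9)
Op 2: UPDATE d=29 (auto-commit; committed d=29)
Op 3: UPDATE e=8 (auto-commit; committed e=8)
Op 4: BEGIN: in_txn=True, pending={}
Op 5: UPDATE d=18 (pending; pending now {d=18})
Op 6: COMMIT: merged ['d'] into committed; committed now {a=9, b=17, c=7, d=18, e=8}
Op 7: UPDATE c=27 (auto-commit; committed c=27)
Op 8: UPDATE e=23 (auto-commit; committed e=23)
Final committed: {a=9, b=17, c=27, d=18, e=23}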